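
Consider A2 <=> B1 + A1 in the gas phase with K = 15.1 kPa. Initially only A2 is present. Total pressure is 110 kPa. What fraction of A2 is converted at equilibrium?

X = 0.347

Basis: 1 mol A2 initially; let X = conversion of A2. Extent ξ = X.
Species balance: n_A2 = 1 − X; n_B1 = X; n_A1 = X.
Total moles n_T = 1 + X.
Mole fractions y_i = n_i/n_T; K = p_B1 p_A1 / (p_A2) with p_i = y_i·P.
Substituting and setting equal to 15.1 kPa gives a polynomial in X; the root in (0,1) is X = 0.347.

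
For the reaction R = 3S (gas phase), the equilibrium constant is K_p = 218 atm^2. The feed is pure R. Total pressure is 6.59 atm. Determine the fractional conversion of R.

Take 1 mol R as basis and let X be its fractional conversion, so ξ = X.
Species balance: n_R = 1 − X; n_S = 3X.
Total moles n_T = 1 + 2X.
With p_i = (n_i/n_T)P, K_p = p_S^3 / (p_R).
Setting this equal to 218 atm^2 and taking the physical root (0 < X < 1) gives X = 0.689.

X = 0.689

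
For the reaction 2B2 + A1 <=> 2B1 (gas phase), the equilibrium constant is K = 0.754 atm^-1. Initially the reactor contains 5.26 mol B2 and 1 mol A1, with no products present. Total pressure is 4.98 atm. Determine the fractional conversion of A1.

X = 0.759

Let X = conversion of A1 (basis 1 mol A1); extent of reaction ξ = X.
Mole table: n_B2 = 5.26 − 2X; n_A1 = 1 − X; n_B1 = 2X.
Total moles n_T = 6.26 − X.
With p_i = (n_i/n_T)P, K = p_B1^2 / (p_B2^2 p_A1).
Substituting and setting equal to 0.754 atm^-1 gives a polynomial in X; the root in (0,1) is X = 0.759.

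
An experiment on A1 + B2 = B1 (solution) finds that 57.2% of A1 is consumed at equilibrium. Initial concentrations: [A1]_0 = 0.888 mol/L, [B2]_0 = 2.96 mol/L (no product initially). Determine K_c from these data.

K_c = 0.545 L/mol

Let X = conversion of A1.
Concentrations: [A1] = 0.888 − 0.888X; [B2] = 2.96 − 0.888X; [B1] = 0.888X.
At X = 0.572: [A1] = 0.38, [B2] = 2.45, [B1] = 0.508.
K_c = [B1] / ([A1] [B2]) = 0.545 L/mol.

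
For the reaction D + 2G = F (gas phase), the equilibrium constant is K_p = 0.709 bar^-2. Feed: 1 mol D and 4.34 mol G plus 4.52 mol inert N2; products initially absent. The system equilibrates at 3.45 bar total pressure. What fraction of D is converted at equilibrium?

Basis: 1 mol D initially; let X = conversion of D. Extent ξ = X.
Species balance: n_D = 1 − X; n_G = 4.34 − 2X; n_F = X; n_I = 4.52 (inert).
n_T = Σnᵢ = 9.86 − 2X.
y_i = n_i/n_T, p_i = y_i·P. K_p = p_F / (p_D p_G^2).
Substituting and setting equal to 0.709 bar^-2 gives a polynomial in X; the root in (0,1) is X = 0.538.

X = 0.538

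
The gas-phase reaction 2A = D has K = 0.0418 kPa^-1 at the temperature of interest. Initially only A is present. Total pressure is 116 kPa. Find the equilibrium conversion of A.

X = 0.779

Take 1 mol A as basis and let X be its fractional conversion, so ξ = 0.5X.
At extent ξ: n_A = 1 − X; n_D = 0.5X.
Total moles n_T = 1 − 0.5X.
Mole fractions y_i = n_i/n_T; K = p_D / (p_A^2) with p_i = y_i·P.
Setting this equal to 0.0418 kPa^-1 and taking the physical root (0 < X < 1) gives X = 0.779.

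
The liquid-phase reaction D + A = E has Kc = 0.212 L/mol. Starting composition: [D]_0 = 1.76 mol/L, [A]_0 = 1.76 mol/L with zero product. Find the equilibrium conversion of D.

X = 0.224

Let X = conversion of D; extent ξ = 1.76·X mol/L.
Concentrations: [D] = 1.76 − 1.76X; [A] = 1.76 − 1.76X; [E] = 1.76X.
Kc = [E] / ([D] [A]).
This equals 0.212 at X = 0.224 (the root in 0 < X < 1).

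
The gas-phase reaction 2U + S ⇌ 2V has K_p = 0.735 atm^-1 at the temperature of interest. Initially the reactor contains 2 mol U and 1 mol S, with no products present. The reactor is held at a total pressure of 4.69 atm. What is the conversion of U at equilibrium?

X = 0.461

Let X = conversion of U (basis 2 mol U); extent of reaction ξ = X.
At extent ξ: n_U = 2 − 2X; n_S = 1 − X; n_V = 2X.
n_T = Σnᵢ = 3 − X.
Mole fractions y_i = n_i/n_T; K_p = p_V^2 / (p_U^2 p_S) with p_i = y_i·P.
Setting this equal to 0.735 atm^-1 and taking the physical root (0 < X < 1) gives X = 0.461.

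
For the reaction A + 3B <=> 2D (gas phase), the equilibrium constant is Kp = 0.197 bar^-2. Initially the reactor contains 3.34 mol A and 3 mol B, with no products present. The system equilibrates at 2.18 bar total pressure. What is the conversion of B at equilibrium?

Basis: 3 mol B initially; let X = conversion of B. Extent ξ = X.
Species balance: n_A = 3.34 − X; n_B = 3 − 3X; n_D = 2X.
Summing: n_T = 6.34 − 2X.
With p_i = (n_i/n_T)P, Kp = p_D^2 / (p_A p_B^3).
This yields a degree-4 equation in X; solving on (0,1), X = 0.379.

X = 0.379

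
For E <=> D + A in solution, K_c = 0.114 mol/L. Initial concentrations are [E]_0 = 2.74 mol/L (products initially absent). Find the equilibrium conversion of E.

Let X = conversion of E; extent ξ = 2.74·X mol/L.
Concentrations: [E] = 2.74 − 2.74X; [D] = 2.74X; [A] = 2.74X.
K_c = [D] [A] / ([E]).
This equals 0.114 at X = 0.184 (the root in 0 < X < 1).

X = 0.184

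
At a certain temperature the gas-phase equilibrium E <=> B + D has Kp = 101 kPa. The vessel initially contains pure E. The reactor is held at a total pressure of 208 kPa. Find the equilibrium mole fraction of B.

y_B = 0.364

Let X = conversion of E (basis 1 mol E); extent of reaction ξ = X.
At extent ξ: n_E = 1 − X; n_B = X; n_D = X.
Summing: n_T = 1 + X.
y_i = n_i/n_T, p_i = y_i·P. Kp = p_B p_D / (p_E).
Setting this equal to 101 kPa and taking the physical root (0 < X < 1) gives X = 0.572.
Then n_B = 0.572, n_T = 1.57, so y_B = 0.364.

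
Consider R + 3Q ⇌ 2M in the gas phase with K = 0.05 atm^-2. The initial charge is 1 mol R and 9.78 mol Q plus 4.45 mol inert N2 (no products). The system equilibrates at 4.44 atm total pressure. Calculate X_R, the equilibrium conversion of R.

X = 0.548

Take 1 mol R as basis and let X be its fractional conversion, so ξ = X.
Species balance: n_R = 1 − X; n_Q = 9.78 − 3X; n_M = 2X; n_I = 4.45 (inert).
Total moles n_T = 15.2 − 2X.
y_i = n_i/n_T, p_i = y_i·P. K = p_M^2 / (p_R p_Q^3).
Equating to 0.05 atm^-2 and solving on 0 < X < 1: X = 0.548.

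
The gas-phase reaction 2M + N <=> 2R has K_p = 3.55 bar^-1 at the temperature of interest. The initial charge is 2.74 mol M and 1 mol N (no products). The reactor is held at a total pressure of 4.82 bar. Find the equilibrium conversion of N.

X = 0.748

Basis: 1 mol N initially; let X = conversion of N. Extent ξ = X.
At extent ξ: n_M = 2.74 − 2X; n_N = 1 − X; n_R = 2X.
n_T = Σnᵢ = 3.74 − X.
With p_i = (n_i/n_T)P, K_p = p_R^2 / (p_M^2 p_N).
This yields a degree-3 equation in X; solving on (0,1), X = 0.748.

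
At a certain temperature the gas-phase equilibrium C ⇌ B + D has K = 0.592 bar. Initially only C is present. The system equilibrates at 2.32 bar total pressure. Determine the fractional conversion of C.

Take 1 mol C as basis and let X be its fractional conversion, so ξ = X.
Mole table: n_C = 1 − X; n_B = X; n_D = X.
Total moles n_T = 1 + X.
With p_i = (n_i/n_T)P, K = p_B p_D / (p_C).
Substituting and setting equal to 0.592 bar gives a polynomial in X; the root in (0,1) is X = 0.451.

X = 0.451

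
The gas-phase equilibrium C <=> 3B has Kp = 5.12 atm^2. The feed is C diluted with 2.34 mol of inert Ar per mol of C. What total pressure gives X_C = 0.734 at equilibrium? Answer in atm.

Take 1 mol C as basis and let X be its fractional conversion, so ξ = X.
Mole table: n_C = 1 − X; n_B = 3X; n_I = 2.34 (inert).
Summing: n_T = 3.34 + 2X.
Kp = p_B^3 / (p_C) with p_i = (n_i/n_T)·P.
At X = 0.734: the mole-fraction product g(X) = Π y_i^ν_i = 1.736. Since Kp = g(X)·P^{2}, P = (Kp/g)^(1/2) = (5.12/1.736)^(1/2) = 1.72 atm.

P = 1.72 atm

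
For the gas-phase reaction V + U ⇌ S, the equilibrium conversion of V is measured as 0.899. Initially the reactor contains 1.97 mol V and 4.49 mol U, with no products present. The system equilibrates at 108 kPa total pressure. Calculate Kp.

Take 1.97 mol V as basis and let X be its fractional conversion, so ξ = 1.97X.
Species balance: n_V = 1.97 − 1.97X; n_U = 4.49 − 1.97X; n_S = 1.97X.
n_T = Σnᵢ = 6.46 − 1.97X.
At X = 0.899: n_V = 0.199, n_U = 2.72, n_S = 1.77, n_T = 4.69.
p_i = (n_i/n_T)·P. Kp = p_S / (p_V p_U) = 0.142 kPa^-1.

Kp = 0.142 kPa^-1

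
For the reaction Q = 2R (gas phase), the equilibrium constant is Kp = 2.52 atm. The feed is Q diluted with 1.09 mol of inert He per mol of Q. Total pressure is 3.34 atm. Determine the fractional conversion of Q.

Basis: 1 mol Q initially; let X = conversion of Q. Extent ξ = X.
Species balance: n_Q = 1 − X; n_R = 2X; n_I = 1.09 (inert).
Summing: n_T = 2.09 + X.
y_i = n_i/n_T, p_i = y_i·P. Kp = p_R^2 / (p_Q).
Setting this equal to 2.52 atm and taking the physical root (0 < X < 1) gives X = 0.496.

X = 0.496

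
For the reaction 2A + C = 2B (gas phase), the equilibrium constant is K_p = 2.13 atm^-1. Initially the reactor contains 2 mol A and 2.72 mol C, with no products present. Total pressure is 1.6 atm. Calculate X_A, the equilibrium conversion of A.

Basis: 2 mol A initially; let X = conversion of A. Extent ξ = X.
Species balance: n_A = 2 − 2X; n_C = 2.72 − X; n_B = 2X.
n_T = Σnᵢ = 4.72 − X.
With p_i = (n_i/n_T)P, K_p = p_B^2 / (p_A^2 p_C).
Equating to 2.13 atm^-1 and solving on 0 < X < 1: X = 0.571.

X = 0.571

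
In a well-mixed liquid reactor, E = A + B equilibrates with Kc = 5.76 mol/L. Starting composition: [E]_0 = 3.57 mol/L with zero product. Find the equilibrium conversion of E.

X = 0.698

Let X = conversion of E; extent ξ = 3.57·X mol/L.
Concentrations: [E] = 3.57 − 3.57X; [A] = 3.57X; [B] = 3.57X.
Kc = [A] [B] / ([E]).
Solving Kc = 5.76 for X ∈ (0,1): X = 0.698.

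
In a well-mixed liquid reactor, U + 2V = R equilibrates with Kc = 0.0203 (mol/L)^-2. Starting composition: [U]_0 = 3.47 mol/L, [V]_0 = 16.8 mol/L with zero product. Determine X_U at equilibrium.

X = 0.735

Let X = conversion of U; extent ξ = 3.47·X mol/L.
Concentrations: [U] = 3.47 − 3.47X; [V] = 16.8 − 6.94X; [R] = 3.47X.
Kc = [R] / ([U] [V]^2).
Equating to 0.0203 (mol/L)^-2: the physical root is X = 0.735.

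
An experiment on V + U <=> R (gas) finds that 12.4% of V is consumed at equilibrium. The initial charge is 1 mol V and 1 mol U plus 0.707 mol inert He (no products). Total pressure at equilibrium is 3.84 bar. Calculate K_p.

Let X = conversion of V (basis 1 mol V); extent of reaction ξ = X.
Species balance: n_V = 1 − X; n_U = 1 − X; n_R = X; n_I = 0.707 (inert).
Summing: n_T = 2.71 − X.
At X = 0.124: n_V = 0.876, n_U = 0.876, n_R = 0.124, n_T = 2.58.
p_i = (n_i/n_T)·P. K_p = p_R / (p_V p_U) = 0.109 bar^-1.

K_p = 0.109 bar^-1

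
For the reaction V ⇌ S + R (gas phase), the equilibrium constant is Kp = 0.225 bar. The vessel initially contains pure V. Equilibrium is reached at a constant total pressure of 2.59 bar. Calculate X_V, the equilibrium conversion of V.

X = 0.283

Basis: 1 mol V initially; let X = conversion of V. Extent ξ = X.
Mole table: n_V = 1 − X; n_S = X; n_R = X.
n_T = Σnᵢ = 1 + X.
y_i = n_i/n_T, p_i = y_i·P. Kp = p_S p_R / (p_V).
Substituting and setting equal to 0.225 bar gives a polynomial in X; the root in (0,1) is X = 0.283.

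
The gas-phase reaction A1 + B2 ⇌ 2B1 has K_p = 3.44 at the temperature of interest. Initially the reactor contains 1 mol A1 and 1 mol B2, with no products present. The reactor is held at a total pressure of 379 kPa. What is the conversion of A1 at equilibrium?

Let X = conversion of A1 (basis 1 mol A1); extent of reaction ξ = X.
Species balance: n_A1 = 1 − X; n_B2 = 1 − X; n_B1 = 2X.
n_T stays at 2 (no change in mole number).
y_i = n_i/n_T, p_i = y_i·P. K_p = p_B1^2 / (p_A1 p_B2).
This yields a degree-2 equation in X; solving on (0,1), X = 0.481.

X = 0.481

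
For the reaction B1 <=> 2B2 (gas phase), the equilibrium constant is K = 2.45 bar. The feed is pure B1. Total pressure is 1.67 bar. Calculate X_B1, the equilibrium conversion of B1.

Let X = conversion of B1 (basis 1 mol B1); extent of reaction ξ = X.
Moles: n_B1 = 1 − X; n_B2 = 2X.
n_T = Σnᵢ = 1 + X.
With p_i = (n_i/n_T)P, K = p_B2^2 / (p_B1).
Setting this equal to 2.45 bar and taking the physical root (0 < X < 1) gives X = 0.518.

X = 0.518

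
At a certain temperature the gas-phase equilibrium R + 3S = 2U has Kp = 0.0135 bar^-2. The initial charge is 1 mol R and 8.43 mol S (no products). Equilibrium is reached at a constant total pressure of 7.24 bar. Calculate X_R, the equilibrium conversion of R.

Let X = conversion of R (basis 1 mol R); extent of reaction ξ = X.
Mole table: n_R = 1 − X; n_S = 8.43 − 3X; n_U = 2X.
Summing: n_T = 9.43 − 2X.
With p_i = (n_i/n_T)P, Kp = p_U^2 / (p_R p_S^3).
Equating to 0.0135 bar^-2 and solving on 0 < X < 1: X = 0.575.

X = 0.575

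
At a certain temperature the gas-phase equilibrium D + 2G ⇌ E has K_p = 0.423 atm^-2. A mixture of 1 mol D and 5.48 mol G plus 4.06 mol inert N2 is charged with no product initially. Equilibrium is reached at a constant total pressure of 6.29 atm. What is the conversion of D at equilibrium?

X = 0.763

Basis: 1 mol D initially; let X = conversion of D. Extent ξ = X.
Species balance: n_D = 1 − X; n_G = 5.48 − 2X; n_E = X; n_I = 4.06 (inert).
Total moles n_T = 10.5 − 2X.
With p_i = (n_i/n_T)P, K_p = p_E / (p_D p_G^2).
Setting this equal to 0.423 atm^-2 and taking the physical root (0 < X < 1) gives X = 0.763.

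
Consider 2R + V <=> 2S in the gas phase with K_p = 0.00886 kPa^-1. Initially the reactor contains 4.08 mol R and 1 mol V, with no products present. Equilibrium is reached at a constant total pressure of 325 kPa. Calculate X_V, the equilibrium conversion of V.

Take 1 mol V as basis and let X be its fractional conversion, so ξ = X.
Moles: n_R = 4.08 − 2X; n_V = 1 − X; n_S = 2X.
Summing: n_T = 5.08 − X.
y_i = n_i/n_T, p_i = y_i·P. K_p = p_S^2 / (p_R^2 p_V).
Setting this equal to 0.00886 kPa^-1 and taking the physical root (0 < X < 1) gives X = 0.656.

X = 0.656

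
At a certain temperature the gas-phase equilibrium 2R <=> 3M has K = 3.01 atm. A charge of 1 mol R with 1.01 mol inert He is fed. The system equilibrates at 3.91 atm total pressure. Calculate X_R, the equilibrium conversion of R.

Basis: 1 mol R initially; let X = conversion of R. Extent ξ = 0.5X.
Species balance: n_R = 1 − X; n_M = 1.5X; n_I = 1.01 (inert).
n_T = Σnᵢ = 2.01 + 0.5X.
Mole fractions y_i = n_i/n_T; K = p_M^3 / (p_R^2) with p_i = y_i·P.
Setting this equal to 3.01 atm and taking the physical root (0 < X < 1) gives X = 0.503.

X = 0.503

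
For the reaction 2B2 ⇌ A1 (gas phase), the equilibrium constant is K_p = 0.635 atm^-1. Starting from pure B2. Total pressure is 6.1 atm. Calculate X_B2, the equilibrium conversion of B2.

X = 0.754

Basis: 1 mol B2 initially; let X = conversion of B2. Extent ξ = 0.5X.
Moles: n_B2 = 1 − X; n_A1 = 0.5X.
Total moles n_T = 1 − 0.5X.
Mole fractions y_i = n_i/n_T; K_p = p_A1 / (p_B2^2) with p_i = y_i·P.
Setting this equal to 0.635 atm^-1 and taking the physical root (0 < X < 1) gives X = 0.754.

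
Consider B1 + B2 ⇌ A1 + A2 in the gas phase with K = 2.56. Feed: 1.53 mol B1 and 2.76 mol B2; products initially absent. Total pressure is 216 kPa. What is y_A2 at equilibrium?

Take 1.53 mol B1 as basis and let X be its fractional conversion, so ξ = 1.53X.
Mole table: n_B1 = 1.53 − 1.53X; n_B2 = 2.76 − 1.53X; n_A1 = 1.53X; n_A2 = 1.53X.
Since Δν = 0, n_T = 4.29 throughout.
With p_i = (n_i/n_T)P, K = p_A1 p_A2 / (p_B1 p_B2).
Substituting and setting equal to 2.56 gives a polynomial in X; the root in (0,1) is X = 0.773.
Then n_A2 = 1.18, n_T = 4.29, so y_A2 = 0.276.

y_A2 = 0.276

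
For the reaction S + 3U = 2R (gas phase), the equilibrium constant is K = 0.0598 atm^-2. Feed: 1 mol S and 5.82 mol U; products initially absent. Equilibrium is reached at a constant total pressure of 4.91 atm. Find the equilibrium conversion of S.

X = 0.574

Take 1 mol S as basis and let X be its fractional conversion, so ξ = X.
At extent ξ: n_S = 1 − X; n_U = 5.82 − 3X; n_R = 2X.
Total moles n_T = 6.82 − 2X.
With p_i = (n_i/n_T)P, K = p_R^2 / (p_S p_U^3).
Setting this equal to 0.0598 atm^-2 and taking the physical root (0 < X < 1) gives X = 0.574.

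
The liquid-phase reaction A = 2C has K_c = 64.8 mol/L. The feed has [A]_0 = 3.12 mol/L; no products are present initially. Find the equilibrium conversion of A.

Let X = conversion of A; extent ξ = 3.12·X mol/L.
Concentrations: [A] = 3.12 − 3.12X; [C] = 6.24X.
K_c = [C]^2 / ([A]).
Solving K_c = 64.8 for X ∈ (0,1): X = 0.858.

X = 0.858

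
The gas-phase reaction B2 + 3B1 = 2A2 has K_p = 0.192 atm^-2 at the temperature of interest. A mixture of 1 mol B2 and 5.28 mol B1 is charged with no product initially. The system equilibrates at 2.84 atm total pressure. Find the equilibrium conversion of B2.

X = 0.553

Let X = conversion of B2 (basis 1 mol B2); extent of reaction ξ = X.
Species balance: n_B2 = 1 − X; n_B1 = 5.28 − 3X; n_A2 = 2X.
Total moles n_T = 6.28 − 2X.
y_i = n_i/n_T, p_i = y_i·P. K_p = p_A2^2 / (p_B2 p_B1^3).
Substituting and setting equal to 0.192 atm^-2 gives a polynomial in X; the root in (0,1) is X = 0.553.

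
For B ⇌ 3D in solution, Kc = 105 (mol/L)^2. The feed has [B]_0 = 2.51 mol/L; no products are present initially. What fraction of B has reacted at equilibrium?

Let X = conversion of B; extent ξ = 2.51·X mol/L.
Concentrations: [B] = 2.51 − 2.51X; [D] = 7.53X.
Kc = [D]^3 / ([B]).
Equating to 105 (mol/L)^2: the physical root is X = 0.618.

X = 0.618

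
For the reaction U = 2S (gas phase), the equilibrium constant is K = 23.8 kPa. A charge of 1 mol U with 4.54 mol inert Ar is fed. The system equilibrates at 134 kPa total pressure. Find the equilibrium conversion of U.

Take 1 mol U as basis and let X be its fractional conversion, so ξ = X.
At extent ξ: n_U = 1 − X; n_S = 2X; n_I = 4.54 (inert).
Total moles n_T = 5.54 + X.
y_i = n_i/n_T, p_i = y_i·P. K = p_S^2 / (p_U).
This yields a degree-2 equation in X; solving on (0,1), X = 0.398.

X = 0.398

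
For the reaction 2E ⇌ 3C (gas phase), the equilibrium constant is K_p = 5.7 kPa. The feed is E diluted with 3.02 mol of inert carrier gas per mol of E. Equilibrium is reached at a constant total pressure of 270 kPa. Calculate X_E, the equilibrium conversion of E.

X = 0.245

Basis: 1 mol E initially; let X = conversion of E. Extent ξ = 0.5X.
At extent ξ: n_E = 1 − X; n_C = 1.5X; n_I = 3.02 (inert).
n_T = Σnᵢ = 4.02 + 0.5X.
y_i = n_i/n_T, p_i = y_i·P. K_p = p_C^3 / (p_E^2).
Equating to 5.7 kPa and solving on 0 < X < 1: X = 0.245.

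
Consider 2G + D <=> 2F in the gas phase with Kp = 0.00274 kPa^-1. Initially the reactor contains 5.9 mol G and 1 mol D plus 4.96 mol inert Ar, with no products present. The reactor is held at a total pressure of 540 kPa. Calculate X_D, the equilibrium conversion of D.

X = 0.567

Basis: 1 mol D initially; let X = conversion of D. Extent ξ = X.
At extent ξ: n_G = 5.9 − 2X; n_D = 1 − X; n_F = 2X; n_I = 4.96 (inert).
n_T = Σnᵢ = 11.9 − X.
With p_i = (n_i/n_T)P, Kp = p_F^2 / (p_G^2 p_D).
Setting this equal to 0.00274 kPa^-1 and taking the physical root (0 < X < 1) gives X = 0.567.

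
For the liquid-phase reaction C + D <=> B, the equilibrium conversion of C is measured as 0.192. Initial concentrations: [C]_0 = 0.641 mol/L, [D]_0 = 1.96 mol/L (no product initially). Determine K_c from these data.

K_c = 0.129 L/mol

Let X = conversion of C.
Concentrations: [C] = 0.641 − 0.641X; [D] = 1.96 − 0.641X; [B] = 0.641X.
At X = 0.192: [C] = 0.518, [D] = 1.84, [B] = 0.123.
K_c = [B] / ([C] [D]) = 0.129 L/mol.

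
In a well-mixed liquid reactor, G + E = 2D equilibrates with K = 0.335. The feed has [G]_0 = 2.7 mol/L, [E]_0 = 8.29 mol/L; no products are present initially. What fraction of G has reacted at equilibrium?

Let X = conversion of G; extent ξ = 2.7·X mol/L.
Concentrations: [G] = 2.7 − 2.7X; [E] = 8.29 − 2.7X; [D] = 5.4X.
K = [D]^2 / ([G] [E]).
Equating to 0.335: the physical root is X = 0.375.

X = 0.375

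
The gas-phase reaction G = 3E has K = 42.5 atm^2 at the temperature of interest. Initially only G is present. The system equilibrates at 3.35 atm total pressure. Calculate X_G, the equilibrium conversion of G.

X = 0.640

Take 1 mol G as basis and let X be its fractional conversion, so ξ = X.
Moles: n_G = 1 − X; n_E = 3X.
Summing: n_T = 1 + 2X.
y_i = n_i/n_T, p_i = y_i·P. K = p_E^3 / (p_G).
Equating to 42.5 atm^2 and solving on 0 < X < 1: X = 0.640.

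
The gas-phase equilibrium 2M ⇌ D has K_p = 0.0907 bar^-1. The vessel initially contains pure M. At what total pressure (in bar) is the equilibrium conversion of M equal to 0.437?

Let X = conversion of M (basis 1 mol M); extent of reaction ξ = 0.5X.
Mole table: n_M = 1 − X; n_D = 0.5X.
Summing: n_T = 1 − 0.5X.
K_p = p_D / (p_M^2) with p_i = (n_i/n_T)·P.
At X = 0.437: the mole-fraction product g(X) = Π y_i^ν_i = 0.5387. Since K_p = g(X)·P^{-1}, P = (g/K_p)^(1/1) = (0.5387/0.0907)^(1/1) = 5.94 bar.

P = 5.94 bar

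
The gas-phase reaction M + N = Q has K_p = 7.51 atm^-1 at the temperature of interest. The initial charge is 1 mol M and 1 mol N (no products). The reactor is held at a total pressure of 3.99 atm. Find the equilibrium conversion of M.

Basis: 1 mol M initially; let X = conversion of M. Extent ξ = X.
Mole table: n_M = 1 − X; n_N = 1 − X; n_Q = X.
Summing: n_T = 2 − X.
With p_i = (n_i/n_T)P, K_p = p_Q / (p_M p_N).
Equating to 7.51 atm^-1 and solving on 0 < X < 1: X = 0.820.

X = 0.820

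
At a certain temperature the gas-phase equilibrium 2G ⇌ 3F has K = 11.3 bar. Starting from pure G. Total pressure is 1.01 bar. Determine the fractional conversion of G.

Basis: 1 mol G initially; let X = conversion of G. Extent ξ = 0.5X.
Moles: n_G = 1 − X; n_F = 1.5X.
n_T = Σnᵢ = 1 + 0.5X.
y_i = n_i/n_T, p_i = y_i·P. K = p_F^3 / (p_G^2).
Setting this equal to 11.3 bar and taking the physical root (0 < X < 1) gives X = 0.715.

X = 0.715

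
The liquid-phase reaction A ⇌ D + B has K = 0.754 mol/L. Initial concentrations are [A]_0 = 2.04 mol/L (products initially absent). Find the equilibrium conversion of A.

Let X = conversion of A; extent ξ = 2.04·X mol/L.
Concentrations: [A] = 2.04 − 2.04X; [D] = 2.04X; [B] = 2.04X.
K = [D] [B] / ([A]).
This equals 0.754 at X = 0.451 (the root in 0 < X < 1).

X = 0.451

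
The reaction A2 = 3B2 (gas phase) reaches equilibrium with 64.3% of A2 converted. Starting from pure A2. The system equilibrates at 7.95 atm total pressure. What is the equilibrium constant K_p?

K_p = 243 atm^2

Let X = conversion of A2 (basis 1 mol A2); extent of reaction ξ = X.
Species balance: n_A2 = 1 − X; n_B2 = 3X.
n_T = Σnᵢ = 1 + 2X.
At X = 0.643: n_A2 = 0.357, n_B2 = 1.93, n_T = 2.29.
p_i = (n_i/n_T)·P. K_p = p_B2^3 / (p_A2) = 243 atm^2.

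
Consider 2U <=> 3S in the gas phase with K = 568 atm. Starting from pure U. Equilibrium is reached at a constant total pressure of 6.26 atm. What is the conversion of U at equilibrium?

X = 0.869

Let X = conversion of U (basis 1 mol U); extent of reaction ξ = 0.5X.
At extent ξ: n_U = 1 − X; n_S = 1.5X.
Total moles n_T = 1 + 0.5X.
Mole fractions y_i = n_i/n_T; K = p_S^3 / (p_U^2) with p_i = y_i·P.
Setting this equal to 568 atm and taking the physical root (0 < X < 1) gives X = 0.869.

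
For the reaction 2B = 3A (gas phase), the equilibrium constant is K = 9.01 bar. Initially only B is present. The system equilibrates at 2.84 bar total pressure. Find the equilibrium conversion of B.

Take 1 mol B as basis and let X be its fractional conversion, so ξ = 0.5X.
Species balance: n_B = 1 − X; n_A = 1.5X.
Summing: n_T = 1 + 0.5X.
Mole fractions y_i = n_i/n_T; K = p_A^3 / (p_B^2) with p_i = y_i·P.
Setting this equal to 9.01 bar and taking the physical root (0 < X < 1) gives X = 0.590.

X = 0.590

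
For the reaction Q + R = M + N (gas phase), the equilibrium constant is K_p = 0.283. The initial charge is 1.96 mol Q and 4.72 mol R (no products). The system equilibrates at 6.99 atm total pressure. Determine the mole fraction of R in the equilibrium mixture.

Let X = conversion of Q (basis 1.96 mol Q); extent of reaction ξ = 1.96X.
At extent ξ: n_Q = 1.96 − 1.96X; n_R = 4.72 − 1.96X; n_M = 1.96X; n_N = 1.96X.
Total moles n_T = 6.68 (Δν = 0, constant).
Mole fractions y_i = n_i/n_T; K_p = p_M p_N / (p_Q p_R) with p_i = y_i·P.
Substituting and setting equal to 0.283 gives a polynomial in X; the root in (0,1) is X = 0.512.
Then n_R = 3.72, n_T = 6.68, so y_R = 0.556.

y_R = 0.556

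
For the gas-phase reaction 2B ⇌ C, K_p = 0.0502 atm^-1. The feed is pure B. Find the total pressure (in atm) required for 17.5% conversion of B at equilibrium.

Take 1 mol B as basis and let X be its fractional conversion, so ξ = 0.5X.
Species balance: n_B = 1 − X; n_C = 0.5X.
Total moles n_T = 1 − 0.5X.
K_p = p_C / (p_B^2) with p_i = (n_i/n_T)·P.
At X = 0.175: the mole-fraction product g(X) = Π y_i^ν_i = 0.1173. Since K_p = g(X)·P^{-1}, P = (g/K_p)^(1/1) = (0.1173/0.0502)^(1/1) = 2.34 atm.

P = 2.34 atm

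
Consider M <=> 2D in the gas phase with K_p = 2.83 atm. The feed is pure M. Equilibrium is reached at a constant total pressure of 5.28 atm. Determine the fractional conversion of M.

X = 0.344

Let X = conversion of M (basis 1 mol M); extent of reaction ξ = X.
Mole table: n_M = 1 − X; n_D = 2X.
Total moles n_T = 1 + X.
With p_i = (n_i/n_T)P, K_p = p_D^2 / (p_M).
This yields a degree-2 equation in X; solving on (0,1), X = 0.344.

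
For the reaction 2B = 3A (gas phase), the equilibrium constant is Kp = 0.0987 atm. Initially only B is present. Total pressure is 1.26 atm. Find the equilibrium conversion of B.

Take 1 mol B as basis and let X be its fractional conversion, so ξ = 0.5X.
At extent ξ: n_B = 1 − X; n_A = 1.5X.
Summing: n_T = 1 + 0.5X.
Mole fractions y_i = n_i/n_T; Kp = p_A^3 / (p_B^2) with p_i = y_i·P.
This yields a degree-3 equation in X; solving on (0,1), X = 0.246.

X = 0.246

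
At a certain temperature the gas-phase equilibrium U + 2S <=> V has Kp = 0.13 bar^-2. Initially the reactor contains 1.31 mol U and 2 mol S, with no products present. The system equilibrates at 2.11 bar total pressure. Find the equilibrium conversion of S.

Take 2 mol S as basis and let X be its fractional conversion, so ξ = X.
Mole table: n_U = 1.31 − X; n_S = 2 − 2X; n_V = X.
Summing: n_T = 3.31 − 2X.
y_i = n_i/n_T, p_i = y_i·P. Kp = p_V / (p_U p_S^2).
Substituting and setting equal to 0.13 bar^-2 gives a polynomial in X; the root in (0,1) is X = 0.196.

X = 0.196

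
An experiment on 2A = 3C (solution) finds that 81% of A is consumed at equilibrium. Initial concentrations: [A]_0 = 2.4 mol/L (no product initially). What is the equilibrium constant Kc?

Kc = 119 mol/L

Let X = conversion of A.
Concentrations: [A] = 2.4 − 2.4X; [C] = 3.6X.
At X = 0.81: [A] = 0.456, [C] = 2.92.
Kc = [C]^3 / ([A]^2) = 119 mol/L.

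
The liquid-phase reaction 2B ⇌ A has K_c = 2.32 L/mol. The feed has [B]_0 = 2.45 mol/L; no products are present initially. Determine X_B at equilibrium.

Let X = conversion of B; extent ξ = 2.45X/2 mol/L.
Concentrations: [B] = 2.45 − 2.45X; [A] = 1.23X.
K_c = [A] / ([B]^2).
This equals 2.32 at X = 0.744 (the root in 0 < X < 1).

X = 0.744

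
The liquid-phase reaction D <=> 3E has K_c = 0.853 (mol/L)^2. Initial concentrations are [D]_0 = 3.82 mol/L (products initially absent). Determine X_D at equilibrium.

X = 0.124

Let X = conversion of D; extent ξ = 3.82·X mol/L.
Concentrations: [D] = 3.82 − 3.82X; [E] = 11.5X.
K_c = [E]^3 / ([D]).
This equals 0.853 at X = 0.124 (the root in 0 < X < 1).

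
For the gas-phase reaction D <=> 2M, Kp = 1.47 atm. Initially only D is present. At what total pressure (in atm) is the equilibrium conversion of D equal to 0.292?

P = 3.94 atm

Take 1 mol D as basis and let X be its fractional conversion, so ξ = X.
Mole table: n_D = 1 − X; n_M = 2X.
Total moles n_T = 1 + X.
Kp = p_M^2 / (p_D) with p_i = (n_i/n_T)·P.
At X = 0.292: the mole-fraction product g(X) = Π y_i^ν_i = 0.3728. Since Kp = g(X)·P^{1}, P = (Kp/g)^(1/1) = (1.47/0.3728)^(1/1) = 3.94 atm.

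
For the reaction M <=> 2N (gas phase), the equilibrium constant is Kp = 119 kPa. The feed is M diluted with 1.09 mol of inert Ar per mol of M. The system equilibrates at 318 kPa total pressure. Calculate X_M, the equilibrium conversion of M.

Basis: 1 mol M initially; let X = conversion of M. Extent ξ = X.
At extent ξ: n_M = 1 − X; n_N = 2X; n_I = 1.09 (inert).
Summing: n_T = 2.09 + X.
With p_i = (n_i/n_T)P, Kp = p_N^2 / (p_M).
Equating to 119 kPa and solving on 0 < X < 1: X = 0.379.

X = 0.379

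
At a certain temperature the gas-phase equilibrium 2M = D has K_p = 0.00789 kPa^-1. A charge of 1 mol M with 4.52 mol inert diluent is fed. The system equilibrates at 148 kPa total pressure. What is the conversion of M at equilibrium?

Take 1 mol M as basis and let X be its fractional conversion, so ξ = 0.5X.
Species balance: n_M = 1 − X; n_D = 0.5X; n_I = 4.52 (inert).
Summing: n_T = 5.52 − 0.5X.
y_i = n_i/n_T, p_i = y_i·P. K_p = p_D / (p_M^2).
This yields a degree-2 equation in X; solving on (0,1), X = 0.246.

X = 0.246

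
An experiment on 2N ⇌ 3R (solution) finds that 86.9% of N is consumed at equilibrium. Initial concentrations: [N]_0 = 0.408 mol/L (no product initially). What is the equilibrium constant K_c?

Let X = conversion of N.
Concentrations: [N] = 0.408 − 0.408X; [R] = 0.612X.
At X = 0.869: [N] = 0.0534, [R] = 0.532.
K_c = [R]^3 / ([N]^2) = 52.7 mol/L.

K_c = 52.7 mol/L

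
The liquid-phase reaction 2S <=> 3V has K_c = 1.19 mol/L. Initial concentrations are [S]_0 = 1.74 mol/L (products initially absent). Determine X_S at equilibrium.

Let X = conversion of S; extent ξ = 1.74X/2 mol/L.
Concentrations: [S] = 1.74 − 1.74X; [V] = 2.61X.
K_c = [V]^3 / ([S]^2).
Equating to 1.19 mol/L: the physical root is X = 0.412.

X = 0.412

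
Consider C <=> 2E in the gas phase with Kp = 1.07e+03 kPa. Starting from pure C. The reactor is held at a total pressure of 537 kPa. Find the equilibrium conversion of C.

X = 0.577

Let X = conversion of C (basis 1 mol C); extent of reaction ξ = X.
Moles: n_C = 1 − X; n_E = 2X.
n_T = Σnᵢ = 1 + X.
Mole fractions y_i = n_i/n_T; Kp = p_E^2 / (p_C) with p_i = y_i·P.
Substituting and setting equal to 1.07e+03 kPa gives a polynomial in X; the root in (0,1) is X = 0.577.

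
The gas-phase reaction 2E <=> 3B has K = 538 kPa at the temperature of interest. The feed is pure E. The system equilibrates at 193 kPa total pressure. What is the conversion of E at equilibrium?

X = 0.576

Take 1 mol E as basis and let X be its fractional conversion, so ξ = 0.5X.
Moles: n_E = 1 − X; n_B = 1.5X.
Summing: n_T = 1 + 0.5X.
Mole fractions y_i = n_i/n_T; K = p_B^3 / (p_E^2) with p_i = y_i·P.
Substituting and setting equal to 538 kPa gives a polynomial in X; the root in (0,1) is X = 0.576.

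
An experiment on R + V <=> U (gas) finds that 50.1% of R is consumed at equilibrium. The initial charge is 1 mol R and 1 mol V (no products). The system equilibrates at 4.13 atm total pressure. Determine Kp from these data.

Let X = conversion of R (basis 1 mol R); extent of reaction ξ = X.
Moles: n_R = 1 − X; n_V = 1 − X; n_U = X.
Summing: n_T = 2 − X.
At X = 0.501: n_R = 0.499, n_V = 0.499, n_U = 0.501, n_T = 1.5.
p_i = (n_i/n_T)·P. Kp = p_U / (p_R p_V) = 0.73 atm^-1.

Kp = 0.73 atm^-1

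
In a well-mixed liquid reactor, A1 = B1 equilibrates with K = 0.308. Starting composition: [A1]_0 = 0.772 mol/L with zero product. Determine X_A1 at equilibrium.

X = 0.235

Let X = conversion of A1; extent ξ = 0.772·X mol/L.
Concentrations: [A1] = 0.772 − 0.772X; [B1] = 0.772X.
K = [B1] / ([A1]).
Solving K = 0.308 for X ∈ (0,1): X = 0.235.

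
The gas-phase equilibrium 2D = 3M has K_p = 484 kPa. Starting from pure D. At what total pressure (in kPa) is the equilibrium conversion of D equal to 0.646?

Let X = conversion of D (basis 1 mol D); extent of reaction ξ = 0.5X.
At extent ξ: n_D = 1 − X; n_M = 1.5X.
n_T = Σnᵢ = 1 + 0.5X.
K_p = p_M^3 / (p_D^2) with p_i = (n_i/n_T)·P.
At X = 0.646: the mole-fraction product g(X) = Π y_i^ν_i = 5.488. Since K_p = g(X)·P^{1}, P = (K_p/g)^(1/1) = (484/5.488)^(1/1) = 88.2 kPa.

P = 88.2 kPa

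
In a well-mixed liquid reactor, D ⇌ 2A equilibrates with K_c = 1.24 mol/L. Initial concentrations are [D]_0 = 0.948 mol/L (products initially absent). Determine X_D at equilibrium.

Let X = conversion of D; extent ξ = 0.948·X mol/L.
Concentrations: [D] = 0.948 − 0.948X; [A] = 1.9X.
K_c = [A]^2 / ([D]).
Setting equal to 1.24 and solving for X on (0,1) gives X = 0.431.

X = 0.431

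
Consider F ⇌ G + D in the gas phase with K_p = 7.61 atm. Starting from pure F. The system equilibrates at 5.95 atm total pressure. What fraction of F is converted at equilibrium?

X = 0.749

Take 1 mol F as basis and let X be its fractional conversion, so ξ = X.
At extent ξ: n_F = 1 − X; n_G = X; n_D = X.
Total moles n_T = 1 + X.
Mole fractions y_i = n_i/n_T; K_p = p_G p_D / (p_F) with p_i = y_i·P.
Equating to 7.61 atm and solving on 0 < X < 1: X = 0.749.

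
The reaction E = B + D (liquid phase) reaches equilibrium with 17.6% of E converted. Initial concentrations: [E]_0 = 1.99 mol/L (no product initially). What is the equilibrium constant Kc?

Kc = 0.0748 mol/L

Let X = conversion of E.
Concentrations: [E] = 1.99 − 1.99X; [B] = 1.99X; [D] = 1.99X.
At X = 0.176: [E] = 1.64, [B] = 0.35, [D] = 0.35.
Kc = [B] [D] / ([E]) = 0.0748 mol/L.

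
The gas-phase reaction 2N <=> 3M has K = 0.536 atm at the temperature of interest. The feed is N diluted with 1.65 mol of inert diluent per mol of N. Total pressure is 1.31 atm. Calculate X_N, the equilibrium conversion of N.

Take 1 mol N as basis and let X be its fractional conversion, so ξ = 0.5X.
Species balance: n_N = 1 − X; n_M = 1.5X; n_I = 1.65 (inert).
Total moles n_T = 2.65 + 0.5X.
With p_i = (n_i/n_T)P, K = p_M^3 / (p_N^2).
Equating to 0.536 atm and solving on 0 < X < 1: X = 0.464.

X = 0.464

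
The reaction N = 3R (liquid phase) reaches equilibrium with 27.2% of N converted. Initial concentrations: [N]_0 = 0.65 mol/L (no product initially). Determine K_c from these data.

K_c = 0.315 (mol/L)^2

Let X = conversion of N.
Concentrations: [N] = 0.65 − 0.65X; [R] = 1.95X.
At X = 0.272: [N] = 0.473, [R] = 0.53.
K_c = [R]^3 / ([N]) = 0.315 (mol/L)^2.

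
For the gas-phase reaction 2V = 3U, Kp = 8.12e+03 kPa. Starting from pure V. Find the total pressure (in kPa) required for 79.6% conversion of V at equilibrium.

P = 278 kPa

Basis: 1 mol V initially; let X = conversion of V. Extent ξ = 0.5X.
Moles: n_V = 1 − X; n_U = 1.5X.
n_T = Σnᵢ = 1 + 0.5X.
Kp = p_U^3 / (p_V^2) with p_i = (n_i/n_T)·P.
At X = 0.796: the mole-fraction product g(X) = Π y_i^ν_i = 29.26. Since Kp = g(X)·P^{1}, P = (Kp/g)^(1/1) = (8.12e+03/29.26)^(1/1) = 278 kPa.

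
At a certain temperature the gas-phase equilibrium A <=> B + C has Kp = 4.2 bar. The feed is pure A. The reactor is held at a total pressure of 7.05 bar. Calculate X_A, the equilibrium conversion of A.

Take 1 mol A as basis and let X be its fractional conversion, so ξ = X.
Moles: n_A = 1 − X; n_B = X; n_C = X.
n_T = Σnᵢ = 1 + X.
y_i = n_i/n_T, p_i = y_i·P. Kp = p_B p_C / (p_A).
Equating to 4.2 bar and solving on 0 < X < 1: X = 0.611.

X = 0.611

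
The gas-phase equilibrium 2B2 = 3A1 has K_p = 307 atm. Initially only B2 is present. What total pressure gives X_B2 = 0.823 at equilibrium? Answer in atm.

P = 7.22 atm

Basis: 1 mol B2 initially; let X = conversion of B2. Extent ξ = 0.5X.
Moles: n_B2 = 1 − X; n_A1 = 1.5X.
Total moles n_T = 1 + 0.5X.
K_p = p_A1^3 / (p_B2^2) with p_i = (n_i/n_T)·P.
At X = 0.823: the mole-fraction product g(X) = Π y_i^ν_i = 42.54. Since K_p = g(X)·P^{1}, P = (K_p/g)^(1/1) = (307/42.54)^(1/1) = 7.22 atm.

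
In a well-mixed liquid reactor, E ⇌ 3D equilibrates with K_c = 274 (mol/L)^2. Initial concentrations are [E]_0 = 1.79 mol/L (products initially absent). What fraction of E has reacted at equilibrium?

X = 0.824

Let X = conversion of E; extent ξ = 1.79·X mol/L.
Concentrations: [E] = 1.79 − 1.79X; [D] = 5.37X.
K_c = [D]^3 / ([E]).
Setting equal to 274 and solving for X on (0,1) gives X = 0.824.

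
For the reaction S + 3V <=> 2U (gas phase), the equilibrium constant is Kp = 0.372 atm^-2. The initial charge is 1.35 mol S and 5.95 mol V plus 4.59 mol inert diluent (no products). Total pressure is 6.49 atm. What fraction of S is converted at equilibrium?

Take 1.35 mol S as basis and let X be its fractional conversion, so ξ = 1.35X.
At extent ξ: n_S = 1.35 − 1.35X; n_V = 5.95 − 4.05X; n_U = 2.7X; n_I = 4.59 (inert).
n_T = Σnᵢ = 11.9 − 2.7X.
Mole fractions y_i = n_i/n_T; Kp = p_U^2 / (p_S p_V^3) with p_i = y_i·P.
Equating to 0.372 atm^-2 and solving on 0 < X < 1: X = 0.633.

X = 0.633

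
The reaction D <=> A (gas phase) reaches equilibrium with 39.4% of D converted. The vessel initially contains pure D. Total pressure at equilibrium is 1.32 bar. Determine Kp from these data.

Take 1 mol D as basis and let X be its fractional conversion, so ξ = X.
At extent ξ: n_D = 1 − X; n_A = X.
Total moles n_T = 1 (Δν = 0, constant).
At X = 0.394: n_D = 0.606, n_A = 0.394, n_T = 1.
p_i = (n_i/n_T)·P. Kp = p_A / (p_D) = 0.65.

Kp = 0.65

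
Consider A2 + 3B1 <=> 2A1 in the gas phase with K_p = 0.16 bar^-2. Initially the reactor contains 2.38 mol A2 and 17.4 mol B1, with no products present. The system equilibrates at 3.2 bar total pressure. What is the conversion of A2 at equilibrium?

Let X = conversion of A2 (basis 2.38 mol A2); extent of reaction ξ = 2.38X.
Mole table: n_A2 = 2.38 − 2.38X; n_B1 = 17.4 − 7.14X; n_A1 = 4.76X.
n_T = Σnᵢ = 19.8 − 4.76X.
y_i = n_i/n_T, p_i = y_i·P. K_p = p_A1^2 / (p_A2 p_B1^3).
Setting this equal to 0.16 bar^-2 and taking the physical root (0 < X < 1) gives X = 0.659.

X = 0.659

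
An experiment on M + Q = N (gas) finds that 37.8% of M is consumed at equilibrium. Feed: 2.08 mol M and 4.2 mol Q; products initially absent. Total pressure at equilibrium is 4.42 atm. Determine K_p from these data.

Take 2.08 mol M as basis and let X be its fractional conversion, so ξ = 2.08X.
Species balance: n_M = 2.08 − 2.08X; n_Q = 4.2 − 2.08X; n_N = 2.08X.
Total moles n_T = 6.28 − 2.08X.
At X = 0.378: n_M = 1.29, n_Q = 3.41, n_N = 0.786, n_T = 5.49.
p_i = (n_i/n_T)·P. K_p = p_N / (p_M p_Q) = 0.221 atm^-1.

K_p = 0.221 atm^-1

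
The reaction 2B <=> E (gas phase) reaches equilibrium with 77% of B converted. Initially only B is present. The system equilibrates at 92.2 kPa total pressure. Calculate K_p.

K_p = 0.0485 kPa^-1

Let X = conversion of B (basis 1 mol B); extent of reaction ξ = 0.5X.
Species balance: n_B = 1 − X; n_E = 0.5X.
Total moles n_T = 1 − 0.5X.
At X = 0.77: n_B = 0.23, n_E = 0.385, n_T = 0.615.
p_i = (n_i/n_T)·P. K_p = p_E / (p_B^2) = 0.0485 kPa^-1.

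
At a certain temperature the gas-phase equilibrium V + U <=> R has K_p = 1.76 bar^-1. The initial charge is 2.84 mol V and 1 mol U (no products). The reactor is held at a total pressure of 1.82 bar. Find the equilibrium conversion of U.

Let X = conversion of U (basis 1 mol U); extent of reaction ξ = X.
Mole table: n_V = 2.84 − X; n_U = 1 − X; n_R = X.
Summing: n_T = 3.84 − X.
Mole fractions y_i = n_i/n_T; K_p = p_R / (p_V p_U) with p_i = y_i·P.
Substituting and setting equal to 1.76 bar^-1 gives a polynomial in X; the root in (0,1) is X = 0.686.

X = 0.686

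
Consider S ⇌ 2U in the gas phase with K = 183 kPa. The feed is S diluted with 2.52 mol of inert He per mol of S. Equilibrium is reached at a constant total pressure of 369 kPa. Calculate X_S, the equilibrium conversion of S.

Basis: 1 mol S initially; let X = conversion of S. Extent ξ = X.
Species balance: n_S = 1 − X; n_U = 2X; n_I = 2.52 (inert).
n_T = Σnᵢ = 3.52 + X.
Mole fractions y_i = n_i/n_T; K = p_U^2 / (p_S) with p_i = y_i·P.
Substituting and setting equal to 183 kPa gives a polynomial in X; the root in (0,1) is X = 0.499.

X = 0.499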